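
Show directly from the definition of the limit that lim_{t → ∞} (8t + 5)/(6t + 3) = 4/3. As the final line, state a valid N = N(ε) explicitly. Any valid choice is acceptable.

Suppose ε > 0. We seek N > 0 such that t > N implies |(8t + 5)/(6t + 3) − (4/3)| < ε.
(8t + 5)/(6t + 3) − (4/3) = (6(8t + 5) − 8(6t + 3)) / (6(6t + 3)) = 6/(6(6t + 3)).
For t > 0 we have 6t + 3 > 6t, so |(8t + 5)/(6t + 3) − (4/3)| = 6/(6(6t + 3)) < 6/(6·6t) = (1/6)/t.
Thus |(8t + 5)/(6t + 3) − (4/3)| < ε whenever t > (1/6)/ε.
Take N = (1/6)/ε. If t > N then |(8t + 5)/(6t + 3) − (4/3)| < (1/6)/t < ε.

N = (1/6)/ε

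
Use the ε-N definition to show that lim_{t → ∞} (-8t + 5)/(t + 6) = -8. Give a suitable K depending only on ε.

K = 53/ε

Suppose ε > 0. We seek K > 0 such that t > K implies |(-8t + 5)/(t + 6) + 8| < ε.
(-8t + 5)/(t + 6) + 8 = ((-8t + 5) − (-8)(t + 6)) / ((t + 6)) = 53/((t + 6)).
For t > 0 we have t + 6 > t, so |(-8t + 5)/(t + 6) + 8| = 53/((t + 6)) < 53/(t) = 53/t.
Thus |(-8t + 5)/(t + 6) + 8| < ε whenever t > 53/ε.
Take K = 53/ε. If t > K then |(-8t + 5)/(t + 6) + 8| < 53/t < ε.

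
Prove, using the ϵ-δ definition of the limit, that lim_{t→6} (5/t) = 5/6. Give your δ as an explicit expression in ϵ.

Let ϵ > 0 be given. We seek δ > 0 such that 0 < |t − 6| < δ implies |5/t − (5/6)| < ϵ.
|5/t − (5/6)| = 5·|6 − t|/(6·|t|) = 5|t − 6|/(6|t|).
Require δ ≤ 3 so that |t| > 6 − 3 = 3, hence 6|t| > 18.
Then |5/t − (5/6)| < 5|t − 6|/18, which is < ϵ when |t − 6| < (18/5)ϵ.
Take δ = min(3, (18/5)ϵ). Then 0 < |t − 6| < δ gives both |t − 6| < 3 and |t − 6| < (18/5)ϵ, so |5/t − (5/6)| < ϵ.

δ = min(3, (18/5)ϵ)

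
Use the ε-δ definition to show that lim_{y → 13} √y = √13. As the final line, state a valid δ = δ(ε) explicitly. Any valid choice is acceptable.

δ = min(13, √13·ε)

Let ε > 0. We want δ > 0 such that 0 < |y − 13| < δ implies |√y − √13| < ε.
Rationalise: √y − √13 = (y − 13)/(√y + √13), so |√y − √13| = |y − 13|/(√y + √13).
Restrict δ ≤ 13 so that |y − 13| < 13 forces y > 0, and then √y + √13 > √13.
Hence |√y − √13| < |y − 13|/√13, which is < ε once |y − 13| < √13·ε.
Take δ = min(13, √13·ε). If 0 < |y − 13| < δ then y > 0 and |√y − √13| < |y − 13|/√13 < ε.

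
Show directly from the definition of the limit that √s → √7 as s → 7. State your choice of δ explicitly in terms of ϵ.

Suppose ϵ > 0. We want δ > 0 such that 0 < |s − 7| < δ implies |√s − √7| < ϵ.
Multiplying by the conjugate, |√s − √7| = |s − 7|/(√s + √7).
Restrict δ ≤ 7 so that |s − 7| < 7 forces s > 0, and then √s + √7 > √7.
Hence |√s − √7| < |s − 7|/√7, which is < ϵ once |s − 7| < √7·ϵ.
Take δ = min(7, √7·ϵ). If 0 < |s − 7| < δ then s > 0 and |√s − √7| < |s − 7|/√7 < ϵ.

δ = min(7, √7·ϵ)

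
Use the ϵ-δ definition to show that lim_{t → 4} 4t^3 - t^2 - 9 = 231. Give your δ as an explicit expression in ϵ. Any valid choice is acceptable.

δ = min(1, ϵ/235)

Let ϵ > 0 be given. We want δ > 0 such that 0 < |t − 4| < δ implies |(4t^3 - t^2 - 9) − 231| < ϵ.
(4t^3 - t^2 - 9) − 231 = 4t^3 - t^2 - 240 = (t − 4)(4t^2 + 15t + 60).
So |(4t^3 - t^2 - 9) − 231| = |t − 4|·|4t^2 + 15t + 60|.
Assume first that |t − 4| < 1, so |t| < 5. Then |4t^2 + 15t + 60| ≤ 4·5^2 + 15·5 + 60 = 235.
Hence |(4t^3 - t^2 - 9) − 231| ≤ 235|t − 4| < ϵ provided |t − 4| < ϵ/235.
Choosing δ = min(1, ϵ/235) ensures both conditions, hence |(4t^3 - t^2 - 9) − 231| < ϵ.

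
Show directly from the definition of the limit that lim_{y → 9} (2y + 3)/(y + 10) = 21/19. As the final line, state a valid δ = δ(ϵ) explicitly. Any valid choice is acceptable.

Suppose ϵ > 0. We want δ > 0 with 0 < |y − 9| < δ ⇒ |(2y + 3)/(y + 10) − (21/19)| < ϵ.
Combining over a common denominator, (2y + 3)/(y + 10) − (21/19) = [(2y + 3)·19 − 21·(y + 10)] / [19·(y + 10)] = 17(y − 9) / (19(y + 10)).
So |(2y + 3)/(y + 10) − (21/19)| = 17|y − 9| / (19·|y + 10|).
Restrict δ ≤ 19/2. Then |y − 9| < 19/2 gives |y + 10| = |(y − 9) + 19| ≥ 19 − 19/2 = 19/2.
Hence |(2y + 3)/(y + 10) − (21/19)| < 17|y − 9|/(19·(19/2)) = (34/361)|y − 9|, which is < ϵ once |y − 9| < (361/34)ϵ.
Take δ = min(19/2, (361/34)ϵ). Then 0 < |y − 9| < δ forces both bounds, so |(2y + 3)/(y + 10) − (21/19)| < ϵ.

δ = min(19/2, (361/34)ϵ)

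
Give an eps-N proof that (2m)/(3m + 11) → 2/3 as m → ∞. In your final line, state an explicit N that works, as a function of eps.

N = (22/9)/eps

Suppose eps > 0. For m ≥ 1, |(2m)/(3m + 11) − (2/3)| = |-22|/(3(3m + 11)) = 22/(3(3m + 11)).
Since 3m + 11 ≥ 3m for m ≥ 1, this is ≤ 22/(3·3m) = (22/9)/m.
So |(2m)/(3m + 11) − (2/3)| < eps whenever m > (22/9)/eps.
Take N = (22/9)/eps. If m > N then |(2m)/(3m + 11) − (2/3)| ≤ (22/9)/m < eps.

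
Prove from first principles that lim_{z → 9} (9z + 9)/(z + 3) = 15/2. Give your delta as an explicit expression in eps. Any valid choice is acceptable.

Let eps > 0. We want delta > 0 with 0 < |z − 9| < delta ⇒ |(9z + 9)/(z + 3) − (15/2)| < eps.
Combining over a common denominator, (9z + 9)/(z + 3) − (15/2) = [(9z + 9)·12 − 90·(z + 3)] / [12·(z + 3)] = 18(z − 9) / (12(z + 3)).
So |(9z + 9)/(z + 3) − (15/2)| = 18|z − 9| / (12·|z + 3|).
Require delta ≤ 6, so |z + 3| ≥ |12| − |z − 9| > 12 − 6 = 6.
Hence |(9z + 9)/(z + 3) − (15/2)| < 18|z − 9|/(12·6) = (1/4)|z − 9|, which is < eps once |z − 9| < 4eps.
Take delta = min(6, 4eps). Then 0 < |z − 9| < delta forces both bounds, so |(9z + 9)/(z + 3) − (15/2)| < eps.

delta = min(6, 4eps)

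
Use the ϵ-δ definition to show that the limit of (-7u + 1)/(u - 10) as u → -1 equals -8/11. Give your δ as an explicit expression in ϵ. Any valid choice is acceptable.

δ = min(11/2, (121/138)ϵ)

Fix ϵ > 0. We want δ > 0 with 0 < |u + 1| < δ ⇒ |(-7u + 1)/(u - 10) + 8/11| < ϵ.
Combining over a common denominator, (-7u + 1)/(u - 10) + 8/11 = [(-7u + 1)·(-11) − 8·(u - 10)] / [(-11)·(u - 10)] = 69(u + 1) / ((-11)(u - 10)).
So |(-7u + 1)/(u - 10) + 8/11| = 69|u + 1| / (11·|u − 10|).
Restrict δ ≤ 11/2. Then |u + 1| < 11/2 gives |u − 10| = |(u + 1) + (-11)| ≥ 11 − 11/2 = 11/2.
Hence |(-7u + 1)/(u - 10) + 8/11| < 69|u + 1|/(11·(11/2)) = (138/121)|u + 1|, which is < ϵ once |u + 1| < (121/138)ϵ.
Take δ = min(11/2, (121/138)ϵ). Then 0 < |u + 1| < δ forces both bounds, so |(-7u + 1)/(u - 10) + 8/11| < ϵ.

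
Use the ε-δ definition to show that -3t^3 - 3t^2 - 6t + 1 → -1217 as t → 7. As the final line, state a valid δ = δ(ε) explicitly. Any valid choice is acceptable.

Let ε > 0. We want δ > 0 such that 0 < |t − 7| < δ implies |(-3t^3 - 3t^2 - 6t + 1) + 1217| < ε.
(-3t^3 - 3t^2 - 6t + 1) + 1217 = -3t^3 - 3t^2 - 6t + 1218 = (t − 7)(-3t^2 - 24t - 174).
So |(-3t^3 - 3t^2 - 6t + 1) + 1217| = |t − 7|·|-3t^2 - 24t - 174|.
Require δ ≤ 1. Then |t − 7| < 1 gives |t| < 8, and by the triangle inequality |-3t^2 - 24t - 174| ≤ 3·8^2 + 24·8 + 174 = 558.
Hence |(-3t^3 - 3t^2 - 6t + 1) + 1217| ≤ 558|t − 7| < ε provided |t − 7| < ε/558.
Choosing δ = min(1, ε/558) ensures both conditions, hence |(-3t^3 - 3t^2 - 6t + 1) + 1217| < ε.

δ = min(1, ε/558)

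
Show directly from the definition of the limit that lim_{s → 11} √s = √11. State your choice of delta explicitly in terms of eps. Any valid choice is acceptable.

delta = min(11, √11·eps)

Suppose eps > 0. We want delta > 0 such that 0 < |s − 11| < delta implies |√s − √11| < eps.
Multiplying by the conjugate, |√s − √11| = |s − 11|/(√s + √11).
Restrict delta ≤ 11 so that |s − 11| < 11 forces s > 0, and then √s + √11 > √11.
Hence |√s − √11| < |s − 11|/√11, which is < eps once |s − 11| < √11·eps.
Take delta = min(11, √11·eps). If 0 < |s − 11| < delta then s > 0 and |√s − √11| < |s − 11|/√11 < eps.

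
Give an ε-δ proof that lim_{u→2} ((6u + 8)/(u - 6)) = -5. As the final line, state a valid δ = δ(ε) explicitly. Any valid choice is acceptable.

Suppose ε > 0. We want δ > 0 with 0 < |u − 2| < δ ⇒ |(6u + 8)/(u - 6) + 5| < ε.
Combining over a common denominator, (6u + 8)/(u - 6) + 5 = [(6u + 8)·(-4) − 20·(u - 6)] / [(-4)·(u - 6)] = -44(u − 2) / ((-4)(u - 6)).
So |(6u + 8)/(u - 6) + 5| = 44|u − 2| / (4·|u − 6|).
Require δ ≤ 2, so |u − 6| ≥ |-4| − |u − 2| > 4 − 2 = 2.
Hence |(6u + 8)/(u - 6) + 5| < 44|u − 2|/(4·2) = (11/2)|u − 2|, which is < ε once |u − 2| < (2/11)ε.
Take δ = min(2, (2/11)ε). Then 0 < |u − 2| < δ forces both bounds, so |(6u + 8)/(u - 6) + 5| < ε.

δ = min(2, (2/11)ε)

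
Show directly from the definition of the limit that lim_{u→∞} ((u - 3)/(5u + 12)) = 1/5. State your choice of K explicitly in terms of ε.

K = (27/25)/ε

Let ε > 0 be given. We seek K > 0 such that u > K implies |(u - 3)/(5u + 12) − (1/5)| < ε.
(u - 3)/(5u + 12) − (1/5) = (5(u - 3) − (5u + 12)) / (5(5u + 12)) = -27/(5(5u + 12)).
For u > 0 we have 5u + 12 > 5u, so |(u - 3)/(5u + 12) − (1/5)| = 27/(5(5u + 12)) < 27/(5·5u) = (27/25)/u.
Thus |(u - 3)/(5u + 12) − (1/5)| < ε whenever u > (27/25)/ε.
Take K = (27/25)/ε. If u > K then |(u - 3)/(5u + 12) − (1/5)| < (27/25)/u < ε.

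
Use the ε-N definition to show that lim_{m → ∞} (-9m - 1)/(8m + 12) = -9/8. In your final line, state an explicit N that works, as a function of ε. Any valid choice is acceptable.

Let ε > 0 be given. For m ≥ 1, |(-9m - 1)/(8m + 12) + 9/8| = |100|/(8(8m + 12)) = 100/(8(8m + 12)).
Since 8m + 12 ≥ 8m for m ≥ 1, this is ≤ 100/(8·8m) = (25/16)/m.
So |(-9m - 1)/(8m + 12) + 9/8| < ε whenever m > (25/16)/ε.
Take N = (25/16)/ε. If m > N then |(-9m - 1)/(8m + 12) + 9/8| ≤ (25/16)/m < ε.

N = (25/16)/ε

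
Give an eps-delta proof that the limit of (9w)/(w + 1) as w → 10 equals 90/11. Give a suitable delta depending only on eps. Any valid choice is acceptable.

delta = min(11/2, (121/18)eps)

Let eps > 0 be given. We want delta > 0 with 0 < |w − 10| < delta ⇒ |(9w)/(w + 1) − (90/11)| < eps.
Combining over a common denominator, (9w)/(w + 1) − (90/11) = [(9w)·11 − 90·(w + 1)] / [11·(w + 1)] = 9(w − 10) / (11(w + 1)).
So |(9w)/(w + 1) − (90/11)| = 9|w − 10| / (11·|w + 1|).
Require delta ≤ 11/2, so |w + 1| ≥ |11| − |w − 10| > 11 − 11/2 = 11/2.
Hence |(9w)/(w + 1) − (90/11)| < 9|w − 10|/(11·(11/2)) = (18/121)|w − 10|, which is < eps once |w − 10| < (121/18)eps.
Take delta = min(11/2, (121/18)eps). Then 0 < |w − 10| < delta forces both bounds, so |(9w)/(w + 1) − (90/11)| < eps.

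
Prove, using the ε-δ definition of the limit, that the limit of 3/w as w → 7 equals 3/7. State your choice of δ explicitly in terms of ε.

δ = min(7/2, (49/6)ε)

Suppose ε > 0. We seek δ > 0 such that 0 < |w − 7| < δ implies |3/w − (3/7)| < ε.
|3/w − (3/7)| = 3·|7 − w|/(7·|w|) = 3|w − 7|/(7|w|).
Restrict δ ≤ 7/2. Then |w − 7| < 7/2 gives |w| > 7/2, so 7|w| > 49/2.
Then |3/w − (3/7)| < 3|w − 7|/(49/2), which is < ε when |w − 7| < (49/6)ε.
Take δ = min(7/2, (49/6)ε). Then 0 < |w − 7| < δ gives both |w − 7| < 7/2 and |w − 7| < (49/6)ε, so |3/w − (3/7)| < ε.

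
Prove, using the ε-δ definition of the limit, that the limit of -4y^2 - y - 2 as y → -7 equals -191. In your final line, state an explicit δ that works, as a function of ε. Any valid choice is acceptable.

δ = min(1, ε/59)

Let ε > 0. We want δ > 0 such that 0 < |y + 7| < δ implies |(-4y^2 - y - 2) + 191| < ε.
(-4y^2 - y - 2) + 191 = -4y^2 - y + 189 = (y + 7)(-4y + 27).
So |(-4y^2 - y - 2) + 191| = |y + 7|·|-4y + 27|.
Require δ ≤ 1. Then |y + 7| < 1 gives |y| < 8, and by the triangle inequality |-4y + 27| ≤ 4·8 + 27 = 59.
Hence |(-4y^2 - y - 2) + 191| ≤ 59|y + 7| < ε provided |y + 7| < ε/59.
Take δ = min(1, ε/59). Then 0 < |y + 7| < δ gives both |y + 7| < 1 and |y + 7| < ε/59, so |(-4y^2 - y - 2) + 191| < ε.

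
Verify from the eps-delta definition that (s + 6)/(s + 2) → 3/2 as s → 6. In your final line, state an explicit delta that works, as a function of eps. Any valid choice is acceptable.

Fix eps > 0. We want delta > 0 with 0 < |s − 6| < delta ⇒ |(s + 6)/(s + 2) − (3/2)| < eps.
Combining over a common denominator, (s + 6)/(s + 2) − (3/2) = [(s + 6)·8 − 12·(s + 2)] / [8·(s + 2)] = -4(s − 6) / (8(s + 2)).
So |(s + 6)/(s + 2) − (3/2)| = 4|s − 6| / (8·|s + 2|).
Restrict delta ≤ 4. Then |s − 6| < 4 gives |s + 2| = |(s − 6) + 8| ≥ 8 − 4 = 4.
Hence |(s + 6)/(s + 2) − (3/2)| < 4|s − 6|/(8·4) = (1/8)|s − 6|, which is < eps once |s − 6| < 8eps.
Take delta = min(4, 8eps). Then 0 < |s − 6| < delta forces both bounds, so |(s + 6)/(s + 2) − (3/2)| < eps.

delta = min(4, 8eps)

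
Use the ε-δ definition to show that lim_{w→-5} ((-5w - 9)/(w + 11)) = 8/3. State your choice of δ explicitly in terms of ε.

Let ε > 0. We want δ > 0 with 0 < |w + 5| < δ ⇒ |(-5w - 9)/(w + 11) − (8/3)| < ε.
Combining over a common denominator, (-5w - 9)/(w + 11) − (8/3) = [(-5w - 9)·6 − 16·(w + 11)] / [6·(w + 11)] = -46(w + 5) / (6(w + 11)).
So |(-5w - 9)/(w + 11) − (8/3)| = 46|w + 5| / (6·|w + 11|).
Restrict δ ≤ 3. Then |w + 5| < 3 gives |w + 11| = |(w + 5) + 6| ≥ 6 − 3 = 3.
Hence |(-5w - 9)/(w + 11) − (8/3)| < 46|w + 5|/(6·3) = (23/9)|w + 5|, which is < ε once |w + 5| < (9/23)ε.
Take δ = min(3, (9/23)ε). Then 0 < |w + 5| < δ forces both bounds, so |(-5w - 9)/(w + 11) − (8/3)| < ε.

δ = min(3, (9/23)ε)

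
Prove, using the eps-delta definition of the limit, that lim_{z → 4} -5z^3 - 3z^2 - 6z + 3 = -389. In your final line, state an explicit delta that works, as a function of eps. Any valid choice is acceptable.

delta = min(1, eps/338)

Suppose eps > 0. We want delta > 0 such that 0 < |z − 4| < delta implies |(-5z^3 - 3z^2 - 6z + 3) + 389| < eps.
(-5z^3 - 3z^2 - 6z + 3) + 389 = -5z^3 - 3z^2 - 6z + 392 = (z − 4)(-5z^2 - 23z - 98).
So |(-5z^3 - 3z^2 - 6z + 3) + 389| = |z − 4|·|-5z^2 - 23z - 98|.
Require delta ≤ 1. Then |z − 4| < 1 gives |z| < 5, and by the triangle inequality |-5z^2 - 23z - 98| ≤ 5·5^2 + 23·5 + 98 = 338.
Hence |(-5z^3 - 3z^2 - 6z + 3) + 389| ≤ 338|z − 4| < eps provided |z − 4| < eps/338.
Choosing delta = min(1, eps/338) ensures both conditions, hence |(-5z^3 - 3z^2 - 6z + 3) + 389| < eps.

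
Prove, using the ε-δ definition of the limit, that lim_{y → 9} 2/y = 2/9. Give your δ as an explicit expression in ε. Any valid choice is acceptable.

Let ε > 0. We seek δ > 0 such that 0 < |y − 9| < δ implies |2/y − (2/9)| < ε.
|2/y − (2/9)| = 2·|9 − y|/(9·|y|) = 2|y − 9|/(9|y|).
Restrict δ ≤ 9/2. Then |y − 9| < 9/2 gives |y| > 9/2, so 9|y| > 81/2.
Then |2/y − (2/9)| < 2|y − 9|/(81/2), which is < ε when |y − 9| < (81/4)ε.
Take δ = min(9/2, (81/4)ε). Then 0 < |y − 9| < δ gives both |y − 9| < 9/2 and |y − 9| < (81/4)ε, so |2/y − (2/9)| < ε.

δ = min(9/2, (81/4)ε)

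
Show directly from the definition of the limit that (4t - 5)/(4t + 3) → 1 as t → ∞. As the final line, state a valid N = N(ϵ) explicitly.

Fix ϵ > 0. We seek N > 0 such that t > N implies |(4t - 5)/(4t + 3) − 1| < ϵ.
(4t - 5)/(4t + 3) − 1 = (4(4t - 5) − 4(4t + 3)) / (4(4t + 3)) = -32/(4(4t + 3)).
For t > 0 we have 4t + 3 > 4t, so |(4t - 5)/(4t + 3) − 1| = 32/(4(4t + 3)) < 32/(4·4t) = 2/t.
Thus |(4t - 5)/(4t + 3) − 1| < ϵ whenever t > 2/ϵ.
Take N = 2/ϵ. If t > N then |(4t - 5)/(4t + 3) − 1| < 2/t < ϵ.

N = 2/ϵ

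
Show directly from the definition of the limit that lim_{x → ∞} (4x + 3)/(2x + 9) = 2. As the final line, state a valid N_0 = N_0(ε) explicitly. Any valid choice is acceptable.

N_0 = (15/2)/ε

Suppose ε > 0. We seek N_0 > 0 such that x > N_0 implies |(4x + 3)/(2x + 9) − 2| < ε.
(4x + 3)/(2x + 9) − 2 = (2(4x + 3) − 4(2x + 9)) / (2(2x + 9)) = -30/(2(2x + 9)).
For x > 0 we have 2x + 9 > 2x, so |(4x + 3)/(2x + 9) − 2| = 30/(2(2x + 9)) < 30/(2·2x) = (15/2)/x.
Thus |(4x + 3)/(2x + 9) − 2| < ε whenever x > (15/2)/ε.
Take N_0 = (15/2)/ε. If x > N_0 then |(4x + 3)/(2x + 9) − 2| < (15/2)/x < ε.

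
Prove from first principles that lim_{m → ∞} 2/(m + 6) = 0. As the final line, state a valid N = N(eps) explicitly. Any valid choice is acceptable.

Suppose eps > 0. For m ≥ 1, |2/(m + 6) − 0| = 2/(m + 6) ≤ 2/m.
We need 2/m < eps, i.e. m > 2/eps.
Take N = 2/eps. If m > N then |2/(m + 6)| ≤ 2/m < eps.

N = 2/eps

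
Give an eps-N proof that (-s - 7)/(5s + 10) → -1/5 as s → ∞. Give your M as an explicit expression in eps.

M = 1/eps

Let eps > 0 be given. We seek M > 0 such that s > M implies |(-s - 7)/(5s + 10) + 1/5| < eps.
(-s - 7)/(5s + 10) + 1/5 = (5(-s - 7) − (-1)(5s + 10)) / (5(5s + 10)) = -25/(5(5s + 10)).
For s > 0 we have 5s + 10 > 5s, so |(-s - 7)/(5s + 10) + 1/5| = 25/(5(5s + 10)) < 25/(5·5s) = 1/s.
Thus |(-s - 7)/(5s + 10) + 1/5| < eps whenever s > 1/eps.
Take M = 1/eps. If s > M then |(-s - 7)/(5s + 10) + 1/5| < 1/s < eps.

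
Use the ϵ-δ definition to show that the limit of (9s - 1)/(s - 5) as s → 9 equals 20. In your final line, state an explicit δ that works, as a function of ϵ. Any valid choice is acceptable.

δ = min(2, (2/11)ϵ)

Fix ϵ > 0. We want δ > 0 with 0 < |s − 9| < δ ⇒ |(9s - 1)/(s - 5) − 20| < ϵ.
Combining over a common denominator, (9s - 1)/(s - 5) − 20 = [(9s - 1)·4 − 80·(s - 5)] / [4·(s - 5)] = -44(s − 9) / (4(s - 5)).
So |(9s - 1)/(s - 5) − 20| = 44|s − 9| / (4·|s − 5|).
Restrict δ ≤ 2. Then |s − 9| < 2 gives |s − 5| = |(s − 9) + 4| ≥ 4 − 2 = 2.
Hence |(9s - 1)/(s - 5) − 20| < 44|s − 9|/(4·2) = (11/2)|s − 9|, which is < ϵ once |s − 9| < (2/11)ϵ.
Take δ = min(2, (2/11)ϵ). Then 0 < |s − 9| < δ forces both bounds, so |(9s - 1)/(s - 5) − 20| < ϵ.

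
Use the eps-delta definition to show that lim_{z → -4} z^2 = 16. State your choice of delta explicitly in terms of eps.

delta = min(1, eps/9)

Let eps > 0. We seek delta > 0 with 0 < |z + 4| < delta ⇒ |z^2 − 16| < eps.
Factor: z^2 − 16 = (z + 4)(z - 4), so |z^2 − 16| = |z + 4|·|z - 4|.
Restrict delta ≤ 1. Then |z + 4| < 1 gives |z| < 5, so by the triangle inequality |z - 4| ≤ 5 + 4 = 9.
Hence |z^2 − 16| ≤ 9|z + 4|, which is < eps once |z + 4| < eps/9.
Take delta = min(1, eps/9). If 0 < |z + 4| < delta then both bounds hold and |z^2 − 16| ≤ 9|z + 4| < 9·(eps/9) = eps.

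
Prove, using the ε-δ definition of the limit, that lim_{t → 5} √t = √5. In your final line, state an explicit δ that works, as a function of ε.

Let ε > 0 be given. We want δ > 0 such that 0 < |t − 5| < δ implies |√t − √5| < ε.
Rationalise: √t − √5 = (t − 5)/(√t + √5), so |√t − √5| = |t − 5|/(√t + √5).
Restrict δ ≤ 5 so that |t − 5| < 5 forces t > 0, and then √t + √5 > √5.
Hence |√t − √5| < |t − 5|/√5, which is < ε once |t − 5| < √5·ε.
Take δ = min(5, √5·ε). If 0 < |t − 5| < δ then t > 0 and |√t − √5| < |t − 5|/√5 < ε.

δ = min(5, √5·ε)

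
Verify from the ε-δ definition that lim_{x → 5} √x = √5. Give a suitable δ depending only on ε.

Fix ε > 0. We want δ > 0 such that 0 < |x − 5| < δ implies |√x − √5| < ε.
Rationalise: √x − √5 = (x − 5)/(√x + √5), so |√x − √5| = |x − 5|/(√x + √5).
Restrict δ ≤ 5 so that |x − 5| < 5 forces x > 0, and then √x + √5 > √5.
Hence |√x − √5| < |x − 5|/√5, which is < ε once |x − 5| < √5·ε.
Take δ = min(5, √5·ε). If 0 < |x − 5| < δ then x > 0 and |√x − √5| < |x − 5|/√5 < ε.

δ = min(5, √5·ε)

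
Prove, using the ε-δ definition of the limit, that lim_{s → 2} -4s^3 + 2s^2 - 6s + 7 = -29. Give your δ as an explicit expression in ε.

Suppose ε > 0. We want δ > 0 such that 0 < |s − 2| < δ implies |(-4s^3 + 2s^2 - 6s + 7) + 29| < ε.
(-4s^3 + 2s^2 - 6s + 7) + 29 = -4s^3 + 2s^2 - 6s + 36 = (s − 2)(-4s^2 - 6s - 18).
So |(-4s^3 + 2s^2 - 6s + 7) + 29| = |s − 2|·|-4s^2 - 6s - 18|.
Require δ ≤ 1. Then |s − 2| < 1 gives |s| < 3, and by the triangle inequality |-4s^2 - 6s - 18| ≤ 4·3^2 + 6·3 + 18 = 72.
Hence |(-4s^3 + 2s^2 - 6s + 7) + 29| ≤ 72|s − 2| < ε provided |s − 2| < ε/72.
Take δ = min(1, ε/72). Then 0 < |s − 2| < δ gives both |s − 2| < 1 and |s − 2| < ε/72, so |(-4s^3 + 2s^2 - 6s + 7) + 29| < ε.

δ = min(1, ε/72)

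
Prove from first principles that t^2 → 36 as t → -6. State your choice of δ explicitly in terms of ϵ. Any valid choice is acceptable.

Fix ϵ > 0. We seek δ > 0 with 0 < |t + 6| < δ ⇒ |t^2 − 36| < ϵ.
Factor: t^2 − 36 = (t + 6)(t - 6), so |t^2 − 36| = |t + 6|·|t - 6|.
Impose δ ≤ 2 so that |t| < 8; then |t - 6| ≤ 14.
Hence |t^2 − 36| ≤ 14|t + 6|, which is < ϵ once |t + 6| < ϵ/14.
Take δ = min(2, ϵ/14). If 0 < |t + 6| < δ then both bounds hold and |t^2 − 36| ≤ 14|t + 6| < 14·(ϵ/14) = ϵ.

δ = min(2, ϵ/14)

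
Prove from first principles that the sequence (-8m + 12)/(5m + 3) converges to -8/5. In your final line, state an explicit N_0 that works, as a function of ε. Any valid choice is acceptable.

N_0 = (84/25)/ε

Let ε > 0 be given. For m ≥ 1, |(-8m + 12)/(5m + 3) + 8/5| = |84|/(5(5m + 3)) = 84/(5(5m + 3)).
Since 5m + 3 ≥ 5m for m ≥ 1, this is ≤ 84/(5·5m) = (84/25)/m.
So |(-8m + 12)/(5m + 3) + 8/5| < ε whenever m > (84/25)/ε.
Take N_0 = (84/25)/ε. If m > N_0 then |(-8m + 12)/(5m + 3) + 8/5| ≤ (84/25)/m < ε.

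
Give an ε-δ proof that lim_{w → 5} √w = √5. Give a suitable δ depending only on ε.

Fix ε > 0. We want δ > 0 such that 0 < |w − 5| < δ implies |√w − √5| < ε.
Rationalise: √w − √5 = (w − 5)/(√w + √5), so |√w − √5| = |w − 5|/(√w + √5).
Restrict δ ≤ 5 so that |w − 5| < 5 forces w > 0, and then √w + √5 > √5.
Hence |√w − √5| < |w − 5|/√5, which is < ε once |w − 5| < √5·ε.
Take δ = min(5, √5·ε). If 0 < |w − 5| < δ then w > 0 and |√w − √5| < |w − 5|/√5 < ε.

δ = min(5, √5·ε)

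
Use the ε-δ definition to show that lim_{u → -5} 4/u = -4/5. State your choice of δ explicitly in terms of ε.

Suppose ε > 0. We seek δ > 0 such that 0 < |u + 5| < δ implies |4/u + 4/5| < ε.
|4/u + 4/5| = 4·|-5 − u|/(5·|u|) = 4|u + 5|/(5|u|).
Require δ ≤ 5/2 so that |u| > 5 − 5/2 = 5/2, hence 5|u| > 25/2.
Then |4/u + 4/5| < 4|u + 5|/(25/2), which is < ε when |u + 5| < (25/8)ε.
Take δ = min(5/2, (25/8)ε). Then 0 < |u + 5| < δ gives both |u + 5| < 5/2 and |u + 5| < (25/8)ε, so |4/u + 4/5| < ε.

δ = min(5/2, (25/8)ε)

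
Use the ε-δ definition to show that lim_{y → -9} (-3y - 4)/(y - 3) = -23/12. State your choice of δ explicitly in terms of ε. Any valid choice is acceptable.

Let ε > 0. We want δ > 0 with 0 < |y + 9| < δ ⇒ |(-3y - 4)/(y - 3) + 23/12| < ε.
Combining over a common denominator, (-3y - 4)/(y - 3) + 23/12 = [(-3y - 4)·(-12) − 23·(y - 3)] / [(-12)·(y - 3)] = 13(y + 9) / ((-12)(y - 3)).
So |(-3y - 4)/(y - 3) + 23/12| = 13|y + 9| / (12·|y − 3|).
Restrict δ ≤ 6. Then |y + 9| < 6 gives |y − 3| = |(y + 9) + (-12)| ≥ 12 − 6 = 6.
Hence |(-3y - 4)/(y - 3) + 23/12| < 13|y + 9|/(12·6) = (13/72)|y + 9|, which is < ε once |y + 9| < (72/13)ε.
Take δ = min(6, (72/13)ε). Then 0 < |y + 9| < δ forces both bounds, so |(-3y - 4)/(y - 3) + 23/12| < ε.

δ = min(6, (72/13)ε)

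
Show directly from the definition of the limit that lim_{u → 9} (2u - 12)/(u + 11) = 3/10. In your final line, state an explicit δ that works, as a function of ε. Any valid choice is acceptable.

δ = min(10, (100/17)ε)

Let ε > 0 be given. We want δ > 0 with 0 < |u − 9| < δ ⇒ |(2u - 12)/(u + 11) − (3/10)| < ε.
Combining over a common denominator, (2u - 12)/(u + 11) − (3/10) = [(2u - 12)·20 − 6·(u + 11)] / [20·(u + 11)] = 34(u − 9) / (20(u + 11)).
So |(2u - 12)/(u + 11) − (3/10)| = 34|u − 9| / (20·|u + 11|).
Restrict δ ≤ 10. Then |u − 9| < 10 gives |u + 11| = |(u − 9) + 20| ≥ 20 − 10 = 10.
Hence |(2u - 12)/(u + 11) − (3/10)| < 34|u − 9|/(20·10) = (17/100)|u − 9|, which is < ε once |u − 9| < (100/17)ε.
Take δ = min(10, (100/17)ε). Then 0 < |u − 9| < δ forces both bounds, so |(2u - 12)/(u + 11) − (3/10)| < ε.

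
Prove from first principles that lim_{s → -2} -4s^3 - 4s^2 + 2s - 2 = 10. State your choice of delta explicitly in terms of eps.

Let eps > 0. We want delta > 0 such that 0 < |s + 2| < delta implies |(-4s^3 - 4s^2 + 2s - 2) − 10| < eps.
(-4s^3 - 4s^2 + 2s - 2) − 10 = -4s^3 - 4s^2 + 2s - 12 = (s + 2)(-4s^2 + 4s - 6).
So |(-4s^3 - 4s^2 + 2s - 2) − 10| = |s + 2|·|-4s^2 + 4s - 6|.
Require delta ≤ 2. Then |s + 2| < 2 gives |s| < 4, and by the triangle inequality |-4s^2 + 4s - 6| ≤ 4·4^2 + 4·4 + 6 = 86.
Hence |(-4s^3 - 4s^2 + 2s - 2) − 10| ≤ 86|s + 2| < eps provided |s + 2| < eps/86.
Choosing delta = min(2, eps/86) ensures both conditions, hence |(-4s^3 - 4s^2 + 2s - 2) − 10| < eps.

delta = min(2, eps/86)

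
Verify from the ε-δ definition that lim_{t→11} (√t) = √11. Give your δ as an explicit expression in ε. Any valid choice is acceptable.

Let ε > 0. We want δ > 0 such that 0 < |t − 11| < δ implies |√t − √11| < ε.
Rationalise: √t − √11 = (t − 11)/(√t + √11), so |√t − √11| = |t − 11|/(√t + √11).
Restrict δ ≤ 11 so that |t − 11| < 11 forces t > 0, and then √t + √11 > √11.
Hence |√t − √11| < |t − 11|/√11, which is < ε once |t − 11| < √11·ε.
Take δ = min(11, √11·ε). If 0 < |t − 11| < δ then t > 0 and |√t − √11| < |t − 11|/√11 < ε.

δ = min(11, √11·ε)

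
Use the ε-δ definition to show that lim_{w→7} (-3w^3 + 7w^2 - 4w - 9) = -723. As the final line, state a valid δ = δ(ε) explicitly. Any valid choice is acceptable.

δ = min(2, ε/471)

Fix ε > 0. We want δ > 0 such that 0 < |w − 7| < δ implies |(-3w^3 + 7w^2 - 4w - 9) + 723| < ε.
(-3w^3 + 7w^2 - 4w - 9) + 723 = -3w^3 + 7w^2 - 4w + 714 = (w − 7)(-3w^2 - 14w - 102).
So |(-3w^3 + 7w^2 - 4w - 9) + 723| = |w − 7|·|-3w^2 - 14w - 102|.
Require δ ≤ 2. Then |w − 7| < 2 gives |w| < 9, and by the triangle inequality |-3w^2 - 14w - 102| ≤ 3·9^2 + 14·9 + 102 = 471.
Hence |(-3w^3 + 7w^2 - 4w - 9) + 723| ≤ 471|w − 7| < ε provided |w − 7| < ε/471.
Take δ = min(2, ε/471). Then 0 < |w − 7| < δ gives both |w − 7| < 2 and |w − 7| < ε/471, so |(-3w^3 + 7w^2 - 4w - 9) + 723| < ε.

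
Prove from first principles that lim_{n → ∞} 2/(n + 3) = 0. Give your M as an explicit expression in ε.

Suppose ε > 0. For n ≥ 1, |2/(n + 3) − 0| = 2/(n + 3) ≤ 2/n.
We need 2/n < ε, i.e. n > 2/ε.
Take M = 2/ε. If n > M then |2/(n + 3)| ≤ 2/n < ε.

M = 2/ε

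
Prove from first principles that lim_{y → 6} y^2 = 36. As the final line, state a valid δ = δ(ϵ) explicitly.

δ = min(1, ϵ/13)

Let ϵ > 0. We seek δ > 0 with 0 < |y − 6| < δ ⇒ |y^2 − 36| < ϵ.
Factor: y^2 − 36 = (y − 6)(y + 6), so |y^2 − 36| = |y − 6|·|y + 6|.
Restrict δ ≤ 1. Then |y − 6| < 1 gives |y| < 7, so by the triangle inequality |y + 6| ≤ 7 + 6 = 13.
Hence |y^2 − 36| ≤ 13|y − 6|, which is < ϵ once |y − 6| < ϵ/13.
Take δ = min(1, ϵ/13). If 0 < |y − 6| < δ then both bounds hold and |y^2 − 36| ≤ 13|y − 6| < 13·(ϵ/13) = ϵ.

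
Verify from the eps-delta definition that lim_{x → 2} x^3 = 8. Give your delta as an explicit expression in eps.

delta = min(2, eps/28)

Let eps > 0. We seek delta > 0 with 0 < |x − 2| < delta ⇒ |x^3 − 8| < eps.
Factor: x^3 − 8 = (x − 2)(x^2 + 2x + 4), so |x^3 − 8| = |x − 2|·|x^2 + 2x + 4|.
Impose delta ≤ 2 so that |x| < 4; then |x^2 + 2x + 4| ≤ 28.
Hence |x^3 − 8| ≤ 28|x − 2|, which is < eps once |x − 2| < eps/28.
Take delta = min(2, eps/28). If 0 < |x − 2| < delta then both bounds hold and |x^3 − 8| ≤ 28|x − 2| < 28·(eps/28) = eps.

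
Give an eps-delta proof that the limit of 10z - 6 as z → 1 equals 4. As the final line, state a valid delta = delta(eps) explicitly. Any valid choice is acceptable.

delta = eps/10

Let eps > 0 be given. We need delta > 0 so that 0 < |z − 1| < delta implies |(10z - 6) − 4| < eps.
|(10z - 6) − 4| = |10z - 10| = 10|z − 1|.
Thus it suffices that |z − 1| < eps/10.
Take delta = eps/10. If 0 < |z − 1| < delta then |(10z - 6) − 4| = 10|z − 1| < 10·(eps/10) = eps.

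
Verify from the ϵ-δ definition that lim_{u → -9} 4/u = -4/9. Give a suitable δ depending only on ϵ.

δ = min(9/2, (81/8)ϵ)

Let ϵ > 0. We seek δ > 0 such that 0 < |u + 9| < δ implies |4/u + 4/9| < ϵ.
|4/u + 4/9| = 4·|-9 − u|/(9·|u|) = 4|u + 9|/(9|u|).
Restrict δ ≤ 9/2. Then |u + 9| < 9/2 gives |u| > 9/2, so 9|u| > 81/2.
Then |4/u + 4/9| < 4|u + 9|/(81/2), which is < ϵ when |u + 9| < (81/8)ϵ.
Take δ = min(9/2, (81/8)ϵ). Then 0 < |u + 9| < δ gives both |u + 9| < 9/2 and |u + 9| < (81/8)ϵ, so |4/u + 4/9| < ϵ.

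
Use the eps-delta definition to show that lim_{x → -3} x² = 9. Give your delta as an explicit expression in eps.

Fix eps > 0. We seek delta > 0 with 0 < |x + 3| < delta ⇒ |x² − 9| < eps.
Factor: x² − 9 = (x + 3)(x - 3), so |x² − 9| = |x + 3|·|x - 3|.
Impose delta ≤ 1 so that |x| < 4; then |x - 3| ≤ 7.
Hence |x² − 9| ≤ 7|x + 3|, which is < eps once |x + 3| < eps/7.
Take delta = min(1, eps/7). If 0 < |x + 3| < delta then both bounds hold and |x² − 9| ≤ 7|x + 3| < 7·(eps/7) = eps.

delta = min(1, eps/7)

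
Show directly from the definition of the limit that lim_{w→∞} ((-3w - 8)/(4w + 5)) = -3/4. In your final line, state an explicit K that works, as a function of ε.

Fix ε > 0. We seek K > 0 such that w > K implies |(-3w - 8)/(4w + 5) + 3/4| < ε.
(-3w - 8)/(4w + 5) + 3/4 = (4(-3w - 8) − (-3)(4w + 5)) / (4(4w + 5)) = -17/(4(4w + 5)).
For w > 0 we have 4w + 5 > 4w, so |(-3w - 8)/(4w + 5) + 3/4| = 17/(4(4w + 5)) < 17/(4·4w) = (17/16)/w.
Thus |(-3w - 8)/(4w + 5) + 3/4| < ε whenever w > (17/16)/ε.
Take K = (17/16)/ε. If w > K then |(-3w - 8)/(4w + 5) + 3/4| < (17/16)/w < ε.

K = (17/16)/ε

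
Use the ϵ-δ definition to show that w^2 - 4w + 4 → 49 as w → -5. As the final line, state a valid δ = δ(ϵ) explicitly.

Suppose ϵ > 0. We want δ > 0 such that 0 < |w + 5| < δ implies |(w^2 - 4w + 4) − 49| < ϵ.
(w^2 - 4w + 4) − 49 = w^2 - 4w - 45 = (w + 5)(w - 9).
So |(w^2 - 4w + 4) − 49| = |w + 5|·|w - 9|.
Require δ ≤ 1. Then |w + 5| < 1 gives |w| < 6, and by the triangle inequality |w - 9| ≤ 6 + 9 = 15.
Hence |(w^2 - 4w + 4) − 49| ≤ 15|w + 5| < ϵ provided |w + 5| < ϵ/15.
Take δ = min(1, ϵ/15). Then 0 < |w + 5| < δ gives both |w + 5| < 1 and |w + 5| < ϵ/15, so |(w^2 - 4w + 4) − 49| < ϵ.

δ = min(1, ϵ/15)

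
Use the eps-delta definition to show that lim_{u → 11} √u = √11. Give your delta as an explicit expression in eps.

Suppose eps > 0. We want delta > 0 such that 0 < |u − 11| < delta implies |√u − √11| < eps.
Rationalise: √u − √11 = (u − 11)/(√u + √11), so |√u − √11| = |u − 11|/(√u + √11).
Restrict delta ≤ 11 so that |u − 11| < 11 forces u > 0, and then √u + √11 > √11.
Hence |√u − √11| < |u − 11|/√11, which is < eps once |u − 11| < √11·eps.
Take delta = min(11, √11·eps). If 0 < |u − 11| < delta then u > 0 and |√u − √11| < |u − 11|/√11 < eps.

delta = min(11, √11·eps)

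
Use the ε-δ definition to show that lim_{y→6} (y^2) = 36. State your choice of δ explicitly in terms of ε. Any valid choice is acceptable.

δ = min(1, ε/13)

Fix ε > 0. We seek δ > 0 with 0 < |y − 6| < δ ⇒ |y^2 − 36| < ε.
Factor: y^2 − 36 = (y − 6)(y + 6), so |y^2 − 36| = |y − 6|·|y + 6|.
Restrict δ ≤ 1. Then |y − 6| < 1 gives |y| < 7, so by the triangle inequality |y + 6| ≤ 7 + 6 = 13.
Hence |y^2 − 36| ≤ 13|y − 6|, which is < ε once |y − 6| < ε/13.
Take δ = min(1, ε/13). If 0 < |y − 6| < δ then both bounds hold and |y^2 − 36| ≤ 13|y − 6| < 13·(ε/13) = ε.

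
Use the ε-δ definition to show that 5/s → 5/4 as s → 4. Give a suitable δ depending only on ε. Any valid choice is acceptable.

δ = min(2, (8/5)ε)

Let ε > 0 be given. We seek δ > 0 such that 0 < |s − 4| < δ implies |5/s − (5/4)| < ε.
|5/s − (5/4)| = 5·|4 − s|/(4·|s|) = 5|s − 4|/(4|s|).
Restrict δ ≤ 2. Then |s − 4| < 2 gives |s| > 2, so 4|s| > 8.
Then |5/s − (5/4)| < 5|s − 4|/8, which is < ε when |s − 4| < (8/5)ε.
Take δ = min(2, (8/5)ε). Then 0 < |s − 4| < δ gives both |s − 4| < 2 and |s − 4| < (8/5)ε, so |5/s − (5/4)| < ε.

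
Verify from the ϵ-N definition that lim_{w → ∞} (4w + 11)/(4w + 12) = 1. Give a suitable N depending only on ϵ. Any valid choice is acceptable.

Fix ϵ > 0. We seek N > 0 such that w > N implies |(4w + 11)/(4w + 12) − 1| < ϵ.
(4w + 11)/(4w + 12) − 1 = (4(4w + 11) − 4(4w + 12)) / (4(4w + 12)) = -4/(4(4w + 12)).
For w > 0 we have 4w + 12 > 4w, so |(4w + 11)/(4w + 12) − 1| = 4/(4(4w + 12)) < 4/(4·4w) = (1/4)/w.
Thus |(4w + 11)/(4w + 12) − 1| < ϵ whenever w > (1/4)/ϵ.
Take N = (1/4)/ϵ. If w > N then |(4w + 11)/(4w + 12) − 1| < (1/4)/w < ϵ.

N = (1/4)/ϵ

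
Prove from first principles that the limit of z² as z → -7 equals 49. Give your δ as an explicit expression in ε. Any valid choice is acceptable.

δ = min(1, ε/15)

Let ε > 0 be given. We seek δ > 0 with 0 < |z + 7| < δ ⇒ |z² − 49| < ε.
Factor: z² − 49 = (z + 7)(z - 7), so |z² − 49| = |z + 7|·|z - 7|.
Restrict δ ≤ 1. Then |z + 7| < 1 gives |z| < 8, so by the triangle inequality |z - 7| ≤ 8 + 7 = 15.
Hence |z² − 49| ≤ 15|z + 7|, which is < ε once |z + 7| < ε/15.
Take δ = min(1, ε/15). If 0 < |z + 7| < δ then both bounds hold and |z² − 49| ≤ 15|z + 7| < 15·(ε/15) = ε.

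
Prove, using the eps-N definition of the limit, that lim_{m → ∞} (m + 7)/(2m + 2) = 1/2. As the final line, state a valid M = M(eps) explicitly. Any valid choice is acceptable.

M = 3/eps

Let eps > 0. For m ≥ 1, |(m + 7)/(2m + 2) − (1/2)| = |12|/(2(2m + 2)) = 12/(2(2m + 2)).
Since 2m + 2 ≥ 2m for m ≥ 1, this is ≤ 12/(2·2m) = 3/m.
So |(m + 7)/(2m + 2) − (1/2)| < eps whenever m > 3/eps.
Take M = 3/eps. If m > M then |(m + 7)/(2m + 2) − (1/2)| ≤ 3/m < eps.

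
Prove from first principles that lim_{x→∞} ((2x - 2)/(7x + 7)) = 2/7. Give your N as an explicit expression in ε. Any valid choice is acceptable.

Fix ε > 0. We seek N > 0 such that x > N implies |(2x - 2)/(7x + 7) − (2/7)| < ε.
(2x - 2)/(7x + 7) − (2/7) = (7(2x - 2) − 2(7x + 7)) / (7(7x + 7)) = -28/(7(7x + 7)).
For x > 0 we have 7x + 7 > 7x, so |(2x - 2)/(7x + 7) − (2/7)| = 28/(7(7x + 7)) < 28/(7·7x) = (4/7)/x.
Thus |(2x - 2)/(7x + 7) − (2/7)| < ε whenever x > (4/7)/ε.
Take N = (4/7)/ε. If x > N then |(2x - 2)/(7x + 7) − (2/7)| < (4/7)/x < ε.

N = (4/7)/ε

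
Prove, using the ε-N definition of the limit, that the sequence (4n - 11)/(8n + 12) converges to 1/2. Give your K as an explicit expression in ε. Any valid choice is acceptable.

K = (17/8)/ε

Fix ε > 0. For n ≥ 1, |(4n - 11)/(8n + 12) − (1/2)| = |-136|/(8(8n + 12)) = 136/(8(8n + 12)).
Since 8n + 12 ≥ 8n for n ≥ 1, this is ≤ 136/(8·8n) = (17/8)/n.
So |(4n - 11)/(8n + 12) − (1/2)| < ε whenever n > (17/8)/ε.
Take K = (17/8)/ε. If n > K then |(4n - 11)/(8n + 12) − (1/2)| ≤ (17/8)/n < ε.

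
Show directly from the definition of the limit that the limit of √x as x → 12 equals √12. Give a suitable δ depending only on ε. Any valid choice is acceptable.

δ = min(12, √12·ε)

Fix ε > 0. We want δ > 0 such that 0 < |x − 12| < δ implies |√x − √12| < ε.
Multiplying by the conjugate, |√x − √12| = |x − 12|/(√x + √12).
Restrict δ ≤ 12 so that |x − 12| < 12 forces x > 0, and then √x + √12 > √12.
Hence |√x − √12| < |x − 12|/√12, which is < ε once |x − 12| < √12·ε.
Take δ = min(12, √12·ε). If 0 < |x − 12| < δ then x > 0 and |√x − √12| < |x − 12|/√12 < ε.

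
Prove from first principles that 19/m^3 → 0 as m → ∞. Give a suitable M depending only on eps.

M = (19/eps)^{1/3}

Let eps > 0 be given. For m ≥ 1, |19/m^3 − 0| = 19/m^3.
19/m^3 < eps ⇔ m^3 > 19/eps ⇔ m > (19/eps)^{1/3}.
Take M = (19/eps)^{1/3}. Then m > M implies 19/m^3 < eps.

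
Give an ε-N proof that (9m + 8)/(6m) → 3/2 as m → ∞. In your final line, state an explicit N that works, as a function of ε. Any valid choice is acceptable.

Fix ε > 0. For m ≥ 1, |(9m + 8)/(6m) − (3/2)| = |48|/(6(6m)) = 48/(6(6m)).
Since 6m ≥ 6m for m ≥ 1, this is ≤ 48/(6·6m) = (4/3)/m.
So |(9m + 8)/(6m) − (3/2)| < ε whenever m > (4/3)/ε.
Take N = (4/3)/ε. If m > N then |(9m + 8)/(6m) − (3/2)| ≤ (4/3)/m < ε.

N = (4/3)/ε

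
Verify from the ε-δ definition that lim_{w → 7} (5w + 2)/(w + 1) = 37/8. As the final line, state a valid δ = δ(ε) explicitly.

δ = min(4, (32/3)ε)

Let ε > 0 be given. We want δ > 0 with 0 < |w − 7| < δ ⇒ |(5w + 2)/(w + 1) − (37/8)| < ε.
Combining over a common denominator, (5w + 2)/(w + 1) − (37/8) = [(5w + 2)·8 − 37·(w + 1)] / [8·(w + 1)] = 3(w − 7) / (8(w + 1)).
So |(5w + 2)/(w + 1) − (37/8)| = 3|w − 7| / (8·|w + 1|).
Restrict δ ≤ 4. Then |w − 7| < 4 gives |w + 1| = |(w − 7) + 8| ≥ 8 − 4 = 4.
Hence |(5w + 2)/(w + 1) − (37/8)| < 3|w − 7|/(8·4) = (3/32)|w − 7|, which is < ε once |w − 7| < (32/3)ε.
Take δ = min(4, (32/3)ε). Then 0 < |w − 7| < δ forces both bounds, so |(5w + 2)/(w + 1) − (37/8)| < ε.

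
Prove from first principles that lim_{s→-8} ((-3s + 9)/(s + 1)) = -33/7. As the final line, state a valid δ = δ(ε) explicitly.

Let ε > 0. We want δ > 0 with 0 < |s + 8| < δ ⇒ |(-3s + 9)/(s + 1) + 33/7| < ε.
Combining over a common denominator, (-3s + 9)/(s + 1) + 33/7 = [(-3s + 9)·(-7) − 33·(s + 1)] / [(-7)·(s + 1)] = -12(s + 8) / ((-7)(s + 1)).
So |(-3s + 9)/(s + 1) + 33/7| = 12|s + 8| / (7·|s + 1|).
Require δ ≤ 7/2, so |s + 1| ≥ |-7| − |s + 8| > 7 − 7/2 = 7/2.
Hence |(-3s + 9)/(s + 1) + 33/7| < 12|s + 8|/(7·(7/2)) = (24/49)|s + 8|, which is < ε once |s + 8| < (49/24)ε.
Take δ = min(7/2, (49/24)ε). Then 0 < |s + 8| < δ forces both bounds, so |(-3s + 9)/(s + 1) + 33/7| < ε.

δ = min(7/2, (49/24)ε)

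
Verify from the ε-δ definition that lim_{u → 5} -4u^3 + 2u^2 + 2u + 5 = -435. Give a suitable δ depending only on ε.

Let ε > 0. We want δ > 0 such that 0 < |u − 5| < δ implies |(-4u^3 + 2u^2 + 2u + 5) + 435| < ε.
(-4u^3 + 2u^2 + 2u + 5) + 435 = -4u^3 + 2u^2 + 2u + 440 = (u − 5)(-4u^2 - 18u - 88).
So |(-4u^3 + 2u^2 + 2u + 5) + 435| = |u − 5|·|-4u^2 - 18u - 88|.
Require δ ≤ 1. Then |u − 5| < 1 gives |u| < 6, and by the triangle inequality |-4u^2 - 18u - 88| ≤ 4·6^2 + 18·6 + 88 = 340.
Hence |(-4u^3 + 2u^2 + 2u + 5) + 435| ≤ 340|u − 5| < ε provided |u − 5| < ε/340.
Take δ = min(1, ε/340). Then 0 < |u − 5| < δ gives both |u − 5| < 1 and |u − 5| < ε/340, so |(-4u^3 + 2u^2 + 2u + 5) + 435| < ε.

δ = min(1, ε/340)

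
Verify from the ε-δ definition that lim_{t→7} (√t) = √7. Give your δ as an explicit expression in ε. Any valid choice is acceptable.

Suppose ε > 0. We want δ > 0 such that 0 < |t − 7| < δ implies |√t − √7| < ε.
Multiplying by the conjugate, |√t − √7| = |t − 7|/(√t + √7).
Restrict δ ≤ 7 so that |t − 7| < 7 forces t > 0, and then √t + √7 > √7.
Hence |√t − √7| < |t − 7|/√7, which is < ε once |t − 7| < √7·ε.
Take δ = min(7, √7·ε). If 0 < |t − 7| < δ then t > 0 and |√t − √7| < |t − 7|/√7 < ε.

δ = min(7, √7·ε)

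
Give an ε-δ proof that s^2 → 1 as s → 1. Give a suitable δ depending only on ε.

Let ε > 0 be given. We seek δ > 0 with 0 < |s − 1| < δ ⇒ |s^2 − 1| < ε.
Factor: s^2 − 1 = (s − 1)(s + 1), so |s^2 − 1| = |s − 1|·|s + 1|.
Impose δ ≤ 1 so that |s| < 2; then |s + 1| ≤ 3.
Hence |s^2 − 1| ≤ 3|s − 1|, which is < ε once |s − 1| < ε/3.
Take δ = min(1, ε/3). If 0 < |s − 1| < δ then both bounds hold and |s^2 − 1| ≤ 3|s − 1| < 3·(ε/3) = ε.

δ = min(1, ε/3)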